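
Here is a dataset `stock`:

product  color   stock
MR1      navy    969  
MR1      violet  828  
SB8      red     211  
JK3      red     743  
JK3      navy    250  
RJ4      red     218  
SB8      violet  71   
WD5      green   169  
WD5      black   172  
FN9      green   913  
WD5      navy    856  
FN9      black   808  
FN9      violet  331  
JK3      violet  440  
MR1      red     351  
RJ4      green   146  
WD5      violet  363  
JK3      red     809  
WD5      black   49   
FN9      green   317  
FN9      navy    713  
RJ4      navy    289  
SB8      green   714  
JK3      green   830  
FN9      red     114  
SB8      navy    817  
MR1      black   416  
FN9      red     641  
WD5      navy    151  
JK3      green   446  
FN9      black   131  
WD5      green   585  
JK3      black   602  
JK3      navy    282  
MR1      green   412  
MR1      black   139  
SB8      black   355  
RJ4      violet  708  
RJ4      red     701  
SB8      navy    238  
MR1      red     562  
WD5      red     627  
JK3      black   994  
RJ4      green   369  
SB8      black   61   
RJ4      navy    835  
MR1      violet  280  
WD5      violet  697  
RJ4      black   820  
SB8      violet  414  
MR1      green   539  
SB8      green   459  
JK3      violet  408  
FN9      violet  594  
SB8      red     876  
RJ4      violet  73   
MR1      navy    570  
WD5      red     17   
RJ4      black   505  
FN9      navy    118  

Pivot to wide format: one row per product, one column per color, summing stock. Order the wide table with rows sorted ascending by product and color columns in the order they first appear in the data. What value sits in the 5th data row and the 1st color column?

With rows sorted ascending by product, row 5 is product=SB8. color columns in first-appearance order: navy, violet, red, green, black; column 1 is navy.
Long rows with product=SB8, color=navy: 817 + 238 = 1055.

1055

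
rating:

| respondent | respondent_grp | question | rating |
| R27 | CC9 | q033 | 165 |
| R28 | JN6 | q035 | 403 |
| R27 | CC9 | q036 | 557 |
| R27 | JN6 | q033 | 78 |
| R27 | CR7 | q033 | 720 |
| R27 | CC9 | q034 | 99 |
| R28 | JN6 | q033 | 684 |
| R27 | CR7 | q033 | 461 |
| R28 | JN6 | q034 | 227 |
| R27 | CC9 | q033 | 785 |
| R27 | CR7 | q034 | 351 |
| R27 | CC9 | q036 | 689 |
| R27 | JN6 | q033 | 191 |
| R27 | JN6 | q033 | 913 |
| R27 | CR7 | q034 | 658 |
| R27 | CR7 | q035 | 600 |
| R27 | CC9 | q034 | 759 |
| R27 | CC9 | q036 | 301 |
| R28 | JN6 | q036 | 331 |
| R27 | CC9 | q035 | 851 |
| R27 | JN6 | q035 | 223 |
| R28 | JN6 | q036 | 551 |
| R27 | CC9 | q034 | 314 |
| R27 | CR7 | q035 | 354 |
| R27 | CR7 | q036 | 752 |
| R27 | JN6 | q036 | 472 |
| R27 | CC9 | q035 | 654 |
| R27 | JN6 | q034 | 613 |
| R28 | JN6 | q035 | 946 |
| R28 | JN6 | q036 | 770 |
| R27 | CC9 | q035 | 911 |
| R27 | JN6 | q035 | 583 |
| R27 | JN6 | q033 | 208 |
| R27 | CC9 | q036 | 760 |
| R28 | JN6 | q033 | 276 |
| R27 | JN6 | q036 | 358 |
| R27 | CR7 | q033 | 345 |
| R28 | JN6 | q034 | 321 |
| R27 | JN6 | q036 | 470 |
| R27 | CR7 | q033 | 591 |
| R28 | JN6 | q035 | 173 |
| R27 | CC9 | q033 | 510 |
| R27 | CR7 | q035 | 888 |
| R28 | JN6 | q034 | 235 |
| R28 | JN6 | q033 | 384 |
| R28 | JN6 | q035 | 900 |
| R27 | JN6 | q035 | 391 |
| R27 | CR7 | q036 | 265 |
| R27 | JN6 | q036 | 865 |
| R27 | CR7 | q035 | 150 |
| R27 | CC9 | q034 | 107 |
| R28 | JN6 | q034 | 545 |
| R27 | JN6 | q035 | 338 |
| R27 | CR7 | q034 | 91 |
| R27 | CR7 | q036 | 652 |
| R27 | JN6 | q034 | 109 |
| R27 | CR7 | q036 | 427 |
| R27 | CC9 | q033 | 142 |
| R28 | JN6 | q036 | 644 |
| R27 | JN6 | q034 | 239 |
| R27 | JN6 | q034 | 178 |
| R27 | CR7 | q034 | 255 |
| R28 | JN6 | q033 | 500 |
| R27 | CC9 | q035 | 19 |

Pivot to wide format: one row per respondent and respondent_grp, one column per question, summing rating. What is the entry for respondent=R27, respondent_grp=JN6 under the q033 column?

Rows with respondent=R27, respondent_grp=JN6 and question=q033: rating values are 78, 191, 913, 208.
78 + 191 + 913 + 208 = 1390.

1390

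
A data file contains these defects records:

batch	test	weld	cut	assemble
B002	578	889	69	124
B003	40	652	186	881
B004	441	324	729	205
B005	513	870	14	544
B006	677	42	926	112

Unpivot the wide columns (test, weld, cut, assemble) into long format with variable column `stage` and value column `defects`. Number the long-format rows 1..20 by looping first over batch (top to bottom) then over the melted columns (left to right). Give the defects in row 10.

20 rows total (5 × 4). Row 10: index ⌊(10-1)/4⌋ = 2 into batch → B004; (10-1) mod 4 = 1 into the melted columns → weld.
So row 10 is (B004, weld, 324); defects = 324.

324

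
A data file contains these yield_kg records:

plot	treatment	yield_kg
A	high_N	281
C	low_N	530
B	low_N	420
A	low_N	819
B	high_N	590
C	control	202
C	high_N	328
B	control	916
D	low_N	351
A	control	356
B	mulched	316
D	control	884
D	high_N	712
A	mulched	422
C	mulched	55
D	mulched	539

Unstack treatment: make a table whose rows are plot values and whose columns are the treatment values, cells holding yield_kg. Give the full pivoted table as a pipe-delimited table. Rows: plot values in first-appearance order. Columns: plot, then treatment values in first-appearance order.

Columns: plot plus the 4 distinct treatment values (high_N, low_N, control, mulched).
For example, row A column high_N takes yield_kg=281 from the long row (A, high_N).

| plot | high_N | low_N | control | mulched |
| A | 281 | 819 | 356 | 422 |
| C | 328 | 530 | 202 | 55 |
| B | 590 | 420 | 916 | 316 |
| D | 712 | 351 | 884 | 539 |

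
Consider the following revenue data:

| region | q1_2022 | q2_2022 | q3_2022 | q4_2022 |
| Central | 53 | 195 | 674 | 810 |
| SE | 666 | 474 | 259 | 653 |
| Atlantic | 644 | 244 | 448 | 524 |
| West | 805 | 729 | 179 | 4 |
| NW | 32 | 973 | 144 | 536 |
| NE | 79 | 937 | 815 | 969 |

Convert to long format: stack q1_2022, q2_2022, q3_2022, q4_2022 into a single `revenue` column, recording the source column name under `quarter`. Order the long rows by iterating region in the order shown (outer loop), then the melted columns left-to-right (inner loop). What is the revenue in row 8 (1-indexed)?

24 rows total (6 × 4). Row 8: index ⌊(8-1)/4⌋ = 1 into region → SE; (8-1) mod 4 = 3 into the melted columns → q4_2022.
So row 8 is (SE, q4_2022, 653); revenue = 653.

653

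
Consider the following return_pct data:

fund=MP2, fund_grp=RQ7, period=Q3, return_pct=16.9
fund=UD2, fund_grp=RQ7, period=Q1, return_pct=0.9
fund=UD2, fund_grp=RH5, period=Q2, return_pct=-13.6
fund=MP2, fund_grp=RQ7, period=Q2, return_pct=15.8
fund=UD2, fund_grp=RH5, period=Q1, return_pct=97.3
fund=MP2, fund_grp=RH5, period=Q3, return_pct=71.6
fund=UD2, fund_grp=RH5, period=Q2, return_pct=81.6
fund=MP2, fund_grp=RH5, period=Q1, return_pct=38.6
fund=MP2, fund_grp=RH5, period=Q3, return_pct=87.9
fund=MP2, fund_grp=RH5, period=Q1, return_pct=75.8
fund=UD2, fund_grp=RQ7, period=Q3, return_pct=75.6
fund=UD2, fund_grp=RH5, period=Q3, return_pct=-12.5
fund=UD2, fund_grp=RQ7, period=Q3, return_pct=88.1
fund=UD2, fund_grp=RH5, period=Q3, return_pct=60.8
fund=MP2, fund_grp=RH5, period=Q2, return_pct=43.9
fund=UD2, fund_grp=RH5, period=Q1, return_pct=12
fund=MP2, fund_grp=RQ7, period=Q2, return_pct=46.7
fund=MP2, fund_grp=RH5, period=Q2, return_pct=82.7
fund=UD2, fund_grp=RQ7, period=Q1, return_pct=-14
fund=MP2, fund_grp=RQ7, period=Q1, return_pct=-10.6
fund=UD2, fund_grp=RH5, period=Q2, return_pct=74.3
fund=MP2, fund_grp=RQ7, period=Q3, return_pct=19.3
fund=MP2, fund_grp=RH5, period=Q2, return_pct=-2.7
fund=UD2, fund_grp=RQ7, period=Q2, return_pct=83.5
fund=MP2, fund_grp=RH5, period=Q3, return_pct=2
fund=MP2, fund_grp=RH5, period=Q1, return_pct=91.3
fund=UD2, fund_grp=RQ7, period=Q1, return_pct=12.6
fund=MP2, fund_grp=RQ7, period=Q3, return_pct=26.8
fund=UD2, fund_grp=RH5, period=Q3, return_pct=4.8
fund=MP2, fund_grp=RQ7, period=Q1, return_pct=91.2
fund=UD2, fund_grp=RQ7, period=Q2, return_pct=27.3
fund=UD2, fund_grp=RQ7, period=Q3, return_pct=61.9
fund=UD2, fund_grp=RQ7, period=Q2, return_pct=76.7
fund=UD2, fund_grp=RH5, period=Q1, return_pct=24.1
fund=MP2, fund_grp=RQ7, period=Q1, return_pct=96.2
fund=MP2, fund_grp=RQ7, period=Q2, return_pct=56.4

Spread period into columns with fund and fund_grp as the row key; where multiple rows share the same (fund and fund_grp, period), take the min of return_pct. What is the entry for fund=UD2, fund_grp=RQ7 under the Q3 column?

Rows with fund=UD2, fund_grp=RQ7 and period=Q3: return_pct values are 75.6, 88.1, 61.9.
min(75.6, 88.1, 61.9) = 61.9.

61.9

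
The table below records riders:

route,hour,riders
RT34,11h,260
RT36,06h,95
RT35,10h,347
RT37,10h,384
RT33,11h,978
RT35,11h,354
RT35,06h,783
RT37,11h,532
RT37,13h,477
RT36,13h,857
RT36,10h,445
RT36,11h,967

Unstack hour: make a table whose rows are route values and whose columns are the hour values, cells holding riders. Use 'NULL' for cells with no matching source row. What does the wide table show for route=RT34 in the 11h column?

The long row with route=RT34, hour=11h has riders=260.

260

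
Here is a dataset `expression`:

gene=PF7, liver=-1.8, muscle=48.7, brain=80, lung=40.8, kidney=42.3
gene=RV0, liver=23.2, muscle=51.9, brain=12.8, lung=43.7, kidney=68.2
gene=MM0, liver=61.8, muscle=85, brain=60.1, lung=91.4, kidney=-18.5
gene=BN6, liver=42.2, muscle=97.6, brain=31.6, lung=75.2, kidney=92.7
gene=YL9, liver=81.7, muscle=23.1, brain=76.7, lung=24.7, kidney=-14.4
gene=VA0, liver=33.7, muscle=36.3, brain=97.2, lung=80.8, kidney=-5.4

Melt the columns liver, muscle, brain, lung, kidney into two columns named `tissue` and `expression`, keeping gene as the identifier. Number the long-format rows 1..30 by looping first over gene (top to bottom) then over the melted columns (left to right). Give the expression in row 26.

33.7

30 rows total (6 × 5). Row 26: index ⌊(26-1)/5⌋ = 5 into gene → VA0; (26-1) mod 5 = 0 into the melted columns → liver.
So row 26 is (VA0, liver, 33.7); expression = 33.7.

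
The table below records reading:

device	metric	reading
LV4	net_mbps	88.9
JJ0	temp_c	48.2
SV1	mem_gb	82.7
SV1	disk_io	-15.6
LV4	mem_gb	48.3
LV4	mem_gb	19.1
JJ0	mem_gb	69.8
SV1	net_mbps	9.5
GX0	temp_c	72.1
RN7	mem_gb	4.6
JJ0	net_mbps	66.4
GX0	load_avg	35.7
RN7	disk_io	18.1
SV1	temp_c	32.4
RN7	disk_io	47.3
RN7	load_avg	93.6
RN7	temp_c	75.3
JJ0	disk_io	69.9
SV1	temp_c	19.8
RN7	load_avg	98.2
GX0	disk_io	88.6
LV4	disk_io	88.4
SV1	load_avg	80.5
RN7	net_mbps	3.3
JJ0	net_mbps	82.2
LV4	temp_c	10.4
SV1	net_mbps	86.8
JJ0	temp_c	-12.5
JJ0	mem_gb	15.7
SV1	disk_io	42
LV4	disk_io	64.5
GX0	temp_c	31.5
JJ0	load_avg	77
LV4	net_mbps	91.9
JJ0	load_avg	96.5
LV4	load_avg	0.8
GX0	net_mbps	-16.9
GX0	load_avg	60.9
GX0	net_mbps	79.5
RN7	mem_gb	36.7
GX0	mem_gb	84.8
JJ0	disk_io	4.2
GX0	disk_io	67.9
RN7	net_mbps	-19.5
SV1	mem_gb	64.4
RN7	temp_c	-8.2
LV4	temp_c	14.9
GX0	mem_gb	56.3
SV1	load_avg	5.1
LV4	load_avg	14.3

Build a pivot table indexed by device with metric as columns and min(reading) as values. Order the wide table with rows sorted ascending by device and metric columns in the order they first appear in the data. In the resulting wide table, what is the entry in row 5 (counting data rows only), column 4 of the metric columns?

-15.6

With rows sorted ascending by device, row 5 is device=SV1. metric columns in first-appearance order: net_mbps, temp_c, mem_gb, disk_io, load_avg; column 4 is disk_io.
Long rows with device=SV1, metric=disk_io: min(-15.6, 42) = -15.6.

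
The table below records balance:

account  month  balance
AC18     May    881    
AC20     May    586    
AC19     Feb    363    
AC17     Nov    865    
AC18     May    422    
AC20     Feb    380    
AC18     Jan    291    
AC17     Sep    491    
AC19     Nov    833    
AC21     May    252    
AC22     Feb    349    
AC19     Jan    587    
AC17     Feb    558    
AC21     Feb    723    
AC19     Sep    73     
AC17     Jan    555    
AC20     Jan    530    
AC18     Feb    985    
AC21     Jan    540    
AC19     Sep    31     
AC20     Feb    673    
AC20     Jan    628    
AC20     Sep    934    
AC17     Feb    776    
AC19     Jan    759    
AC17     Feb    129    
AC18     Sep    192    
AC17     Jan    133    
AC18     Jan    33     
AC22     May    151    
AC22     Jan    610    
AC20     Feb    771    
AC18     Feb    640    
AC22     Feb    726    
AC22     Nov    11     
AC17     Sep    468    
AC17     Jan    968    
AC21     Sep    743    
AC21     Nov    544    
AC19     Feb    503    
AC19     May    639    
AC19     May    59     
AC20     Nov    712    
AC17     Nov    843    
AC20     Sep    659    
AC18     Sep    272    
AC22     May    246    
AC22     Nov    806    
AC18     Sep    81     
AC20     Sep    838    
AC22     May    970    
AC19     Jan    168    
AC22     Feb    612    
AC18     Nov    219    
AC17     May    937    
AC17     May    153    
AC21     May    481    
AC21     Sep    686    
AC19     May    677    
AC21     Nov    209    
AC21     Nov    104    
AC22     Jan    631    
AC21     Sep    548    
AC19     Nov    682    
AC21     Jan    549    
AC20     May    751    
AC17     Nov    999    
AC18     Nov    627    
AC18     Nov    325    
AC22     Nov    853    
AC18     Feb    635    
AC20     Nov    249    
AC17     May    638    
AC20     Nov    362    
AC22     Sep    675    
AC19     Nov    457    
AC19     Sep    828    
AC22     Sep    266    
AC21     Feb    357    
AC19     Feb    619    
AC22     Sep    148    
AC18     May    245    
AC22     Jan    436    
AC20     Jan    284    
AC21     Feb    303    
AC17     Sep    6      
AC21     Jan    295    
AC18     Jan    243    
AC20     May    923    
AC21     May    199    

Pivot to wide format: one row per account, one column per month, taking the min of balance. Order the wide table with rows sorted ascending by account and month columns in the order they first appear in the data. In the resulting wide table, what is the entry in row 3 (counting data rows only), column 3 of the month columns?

With rows sorted ascending by account, row 3 is account=AC19. month columns in first-appearance order: May, Feb, Nov, Jan, Sep; column 3 is Nov.
Long rows with account=AC19, month=Nov: min(833, 682, 457) = 457.

457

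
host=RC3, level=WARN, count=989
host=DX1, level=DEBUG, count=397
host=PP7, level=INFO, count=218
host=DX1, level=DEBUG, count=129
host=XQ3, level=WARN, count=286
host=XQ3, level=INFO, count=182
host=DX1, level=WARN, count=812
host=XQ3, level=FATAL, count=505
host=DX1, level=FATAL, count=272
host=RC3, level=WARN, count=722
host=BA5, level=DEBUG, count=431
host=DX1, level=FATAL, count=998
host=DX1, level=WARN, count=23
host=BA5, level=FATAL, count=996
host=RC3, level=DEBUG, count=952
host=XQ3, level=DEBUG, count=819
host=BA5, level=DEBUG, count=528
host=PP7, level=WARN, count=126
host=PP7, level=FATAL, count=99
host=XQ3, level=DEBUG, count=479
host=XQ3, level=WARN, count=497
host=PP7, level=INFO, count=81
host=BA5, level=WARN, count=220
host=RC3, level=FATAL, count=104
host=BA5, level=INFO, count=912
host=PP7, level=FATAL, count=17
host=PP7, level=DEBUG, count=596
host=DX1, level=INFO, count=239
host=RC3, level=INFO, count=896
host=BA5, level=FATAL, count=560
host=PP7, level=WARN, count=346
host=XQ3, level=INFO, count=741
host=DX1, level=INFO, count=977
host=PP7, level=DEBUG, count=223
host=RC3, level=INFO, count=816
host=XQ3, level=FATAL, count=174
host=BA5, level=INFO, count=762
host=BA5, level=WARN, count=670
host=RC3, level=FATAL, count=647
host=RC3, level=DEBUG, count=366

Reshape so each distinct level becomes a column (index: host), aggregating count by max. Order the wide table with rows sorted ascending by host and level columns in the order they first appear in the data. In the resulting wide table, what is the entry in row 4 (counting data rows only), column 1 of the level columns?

With rows sorted ascending by host, row 4 is host=RC3. level columns in first-appearance order: WARN, DEBUG, INFO, FATAL; column 1 is WARN.
Long rows with host=RC3, level=WARN: max(989, 722) = 989.

989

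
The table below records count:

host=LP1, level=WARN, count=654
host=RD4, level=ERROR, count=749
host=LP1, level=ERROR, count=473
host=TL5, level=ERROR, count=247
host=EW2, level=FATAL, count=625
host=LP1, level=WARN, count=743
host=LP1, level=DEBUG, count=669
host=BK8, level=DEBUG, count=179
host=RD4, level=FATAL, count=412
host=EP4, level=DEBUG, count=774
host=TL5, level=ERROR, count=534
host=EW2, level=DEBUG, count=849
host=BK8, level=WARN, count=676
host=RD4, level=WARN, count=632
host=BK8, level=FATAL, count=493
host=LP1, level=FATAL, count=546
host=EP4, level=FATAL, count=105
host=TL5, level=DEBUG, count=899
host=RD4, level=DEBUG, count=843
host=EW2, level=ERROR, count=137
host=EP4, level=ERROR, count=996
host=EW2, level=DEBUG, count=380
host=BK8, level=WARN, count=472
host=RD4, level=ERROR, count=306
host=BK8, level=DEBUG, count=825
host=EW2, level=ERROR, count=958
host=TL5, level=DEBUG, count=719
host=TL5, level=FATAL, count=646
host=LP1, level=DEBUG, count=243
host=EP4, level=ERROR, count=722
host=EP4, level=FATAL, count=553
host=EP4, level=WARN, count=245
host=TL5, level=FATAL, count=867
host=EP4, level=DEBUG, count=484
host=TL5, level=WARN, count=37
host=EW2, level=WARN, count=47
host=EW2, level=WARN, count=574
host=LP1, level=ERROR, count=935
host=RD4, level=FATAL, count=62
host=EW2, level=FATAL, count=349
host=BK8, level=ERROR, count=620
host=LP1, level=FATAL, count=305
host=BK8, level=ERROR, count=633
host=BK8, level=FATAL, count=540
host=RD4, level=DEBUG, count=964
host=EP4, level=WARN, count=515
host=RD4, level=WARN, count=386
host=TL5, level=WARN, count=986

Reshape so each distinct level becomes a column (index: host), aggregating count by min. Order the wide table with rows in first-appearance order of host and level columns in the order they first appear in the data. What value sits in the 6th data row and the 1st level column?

245

With rows in first-appearance order of host, row 6 is host=EP4. level columns in first-appearance order: WARN, ERROR, FATAL, DEBUG; column 1 is WARN.
Long rows with host=EP4, level=WARN: min(245, 515) = 245.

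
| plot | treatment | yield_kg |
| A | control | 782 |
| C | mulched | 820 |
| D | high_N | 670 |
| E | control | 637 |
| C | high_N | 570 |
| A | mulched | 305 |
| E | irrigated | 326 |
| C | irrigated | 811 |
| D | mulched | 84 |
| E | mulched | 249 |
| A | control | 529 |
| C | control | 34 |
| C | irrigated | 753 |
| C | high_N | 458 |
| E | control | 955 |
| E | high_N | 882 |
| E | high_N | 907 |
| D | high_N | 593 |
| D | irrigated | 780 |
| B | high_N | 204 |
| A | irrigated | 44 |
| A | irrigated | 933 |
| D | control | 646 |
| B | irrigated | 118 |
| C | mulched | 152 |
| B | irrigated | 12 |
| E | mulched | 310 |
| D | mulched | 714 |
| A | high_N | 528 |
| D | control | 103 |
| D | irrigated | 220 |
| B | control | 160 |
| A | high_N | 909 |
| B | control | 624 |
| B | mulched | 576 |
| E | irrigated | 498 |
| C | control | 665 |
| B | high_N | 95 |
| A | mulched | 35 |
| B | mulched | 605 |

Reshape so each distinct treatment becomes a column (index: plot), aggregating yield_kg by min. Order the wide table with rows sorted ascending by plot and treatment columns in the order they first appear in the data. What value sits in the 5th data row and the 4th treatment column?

With rows sorted ascending by plot, row 5 is plot=E. treatment columns in first-appearance order: control, mulched, high_N, irrigated; column 4 is irrigated.
Long rows with plot=E, treatment=irrigated: min(326, 498) = 326.

326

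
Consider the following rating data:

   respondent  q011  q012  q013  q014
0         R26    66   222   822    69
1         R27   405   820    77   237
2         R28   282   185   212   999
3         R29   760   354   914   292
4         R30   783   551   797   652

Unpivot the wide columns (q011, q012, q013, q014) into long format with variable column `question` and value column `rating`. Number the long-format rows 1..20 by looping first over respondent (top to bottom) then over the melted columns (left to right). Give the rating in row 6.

820

20 rows total (5 × 4). Row 6: index ⌊(6-1)/4⌋ = 1 into respondent → R27; (6-1) mod 4 = 1 into the melted columns → q012.
So row 6 is (R27, q012, 820); rating = 820.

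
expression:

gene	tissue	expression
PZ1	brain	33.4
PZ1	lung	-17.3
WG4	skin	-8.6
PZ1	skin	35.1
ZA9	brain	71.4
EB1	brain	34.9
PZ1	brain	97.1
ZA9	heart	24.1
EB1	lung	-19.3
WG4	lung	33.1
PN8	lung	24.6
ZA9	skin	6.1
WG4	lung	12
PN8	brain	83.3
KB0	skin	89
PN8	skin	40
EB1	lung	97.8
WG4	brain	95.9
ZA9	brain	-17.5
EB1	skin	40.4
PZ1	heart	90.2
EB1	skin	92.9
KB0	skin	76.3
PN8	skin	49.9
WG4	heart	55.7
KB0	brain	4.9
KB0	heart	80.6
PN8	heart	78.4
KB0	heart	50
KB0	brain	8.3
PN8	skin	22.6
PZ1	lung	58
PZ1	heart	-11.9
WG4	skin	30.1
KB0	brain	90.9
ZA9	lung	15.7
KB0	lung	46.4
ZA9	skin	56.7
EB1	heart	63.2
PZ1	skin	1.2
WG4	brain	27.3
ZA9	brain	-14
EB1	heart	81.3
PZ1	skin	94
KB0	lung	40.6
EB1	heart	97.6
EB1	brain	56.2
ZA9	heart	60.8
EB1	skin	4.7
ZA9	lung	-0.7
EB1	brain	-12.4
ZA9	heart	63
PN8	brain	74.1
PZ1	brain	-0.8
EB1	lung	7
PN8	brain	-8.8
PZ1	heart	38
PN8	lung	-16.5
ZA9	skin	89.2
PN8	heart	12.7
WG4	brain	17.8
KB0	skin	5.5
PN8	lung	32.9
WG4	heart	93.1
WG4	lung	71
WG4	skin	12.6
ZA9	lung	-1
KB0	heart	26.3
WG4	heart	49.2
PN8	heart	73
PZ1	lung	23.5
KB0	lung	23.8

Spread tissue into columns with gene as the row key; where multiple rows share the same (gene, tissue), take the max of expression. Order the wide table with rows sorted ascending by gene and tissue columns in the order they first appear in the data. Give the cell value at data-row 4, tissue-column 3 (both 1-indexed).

With rows sorted ascending by gene, row 4 is gene=PZ1. tissue columns in first-appearance order: brain, lung, skin, heart; column 3 is skin.
Long rows with gene=PZ1, tissue=skin: max(35.1, 1.2, 94) = 94.

94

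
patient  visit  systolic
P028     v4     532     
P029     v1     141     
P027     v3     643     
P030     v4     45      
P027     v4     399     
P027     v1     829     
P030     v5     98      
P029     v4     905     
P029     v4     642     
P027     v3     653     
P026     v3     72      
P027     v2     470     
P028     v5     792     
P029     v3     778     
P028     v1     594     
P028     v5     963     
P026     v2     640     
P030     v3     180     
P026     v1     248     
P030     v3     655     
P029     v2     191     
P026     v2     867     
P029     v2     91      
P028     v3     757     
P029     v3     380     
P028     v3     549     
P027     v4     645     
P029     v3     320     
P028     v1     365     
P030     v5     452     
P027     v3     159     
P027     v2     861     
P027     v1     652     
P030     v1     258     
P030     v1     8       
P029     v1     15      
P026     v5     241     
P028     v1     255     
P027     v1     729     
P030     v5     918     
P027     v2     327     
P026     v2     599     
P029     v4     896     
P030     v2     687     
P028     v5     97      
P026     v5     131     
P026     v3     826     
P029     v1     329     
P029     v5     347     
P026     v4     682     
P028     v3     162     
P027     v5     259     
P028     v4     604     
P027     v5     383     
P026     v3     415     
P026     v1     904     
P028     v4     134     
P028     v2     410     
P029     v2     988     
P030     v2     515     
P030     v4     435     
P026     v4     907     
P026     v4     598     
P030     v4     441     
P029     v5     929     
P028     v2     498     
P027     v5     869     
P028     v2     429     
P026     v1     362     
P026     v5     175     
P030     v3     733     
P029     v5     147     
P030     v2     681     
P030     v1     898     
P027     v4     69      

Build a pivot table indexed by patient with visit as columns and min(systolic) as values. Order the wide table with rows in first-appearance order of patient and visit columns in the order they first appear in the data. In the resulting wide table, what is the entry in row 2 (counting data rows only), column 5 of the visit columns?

With rows in first-appearance order of patient, row 2 is patient=P029. visit columns in first-appearance order: v4, v1, v3, v5, v2; column 5 is v2.
Long rows with patient=P029, visit=v2: min(191, 91, 988) = 91.

91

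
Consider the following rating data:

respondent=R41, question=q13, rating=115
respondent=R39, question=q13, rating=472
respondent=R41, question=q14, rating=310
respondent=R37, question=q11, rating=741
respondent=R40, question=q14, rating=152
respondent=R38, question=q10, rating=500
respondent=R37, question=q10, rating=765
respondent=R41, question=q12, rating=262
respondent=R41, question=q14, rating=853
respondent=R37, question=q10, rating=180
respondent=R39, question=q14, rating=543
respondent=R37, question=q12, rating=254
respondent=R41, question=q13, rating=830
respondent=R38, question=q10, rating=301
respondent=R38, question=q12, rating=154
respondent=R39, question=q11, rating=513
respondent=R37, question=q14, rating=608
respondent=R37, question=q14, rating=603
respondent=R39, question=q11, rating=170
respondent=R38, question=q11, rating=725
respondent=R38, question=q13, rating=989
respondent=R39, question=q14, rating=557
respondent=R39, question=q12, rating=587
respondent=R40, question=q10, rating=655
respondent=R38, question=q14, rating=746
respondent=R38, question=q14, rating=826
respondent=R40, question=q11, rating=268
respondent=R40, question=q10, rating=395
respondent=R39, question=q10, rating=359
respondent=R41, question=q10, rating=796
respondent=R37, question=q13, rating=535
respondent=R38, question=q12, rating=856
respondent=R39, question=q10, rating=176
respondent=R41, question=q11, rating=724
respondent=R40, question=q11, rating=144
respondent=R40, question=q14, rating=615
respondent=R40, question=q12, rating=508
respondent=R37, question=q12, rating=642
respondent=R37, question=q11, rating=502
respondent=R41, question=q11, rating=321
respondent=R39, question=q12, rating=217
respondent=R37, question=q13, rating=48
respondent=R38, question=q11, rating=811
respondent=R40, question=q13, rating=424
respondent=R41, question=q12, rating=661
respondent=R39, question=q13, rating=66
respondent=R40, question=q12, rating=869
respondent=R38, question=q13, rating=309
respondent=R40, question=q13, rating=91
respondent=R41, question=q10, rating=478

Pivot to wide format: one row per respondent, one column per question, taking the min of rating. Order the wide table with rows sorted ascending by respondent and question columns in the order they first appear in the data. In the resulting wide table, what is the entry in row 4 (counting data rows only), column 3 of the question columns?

144

With rows sorted ascending by respondent, row 4 is respondent=R40. question columns in first-appearance order: q13, q14, q11, q10, q12; column 3 is q11.
Long rows with respondent=R40, question=q11: min(268, 144) = 144.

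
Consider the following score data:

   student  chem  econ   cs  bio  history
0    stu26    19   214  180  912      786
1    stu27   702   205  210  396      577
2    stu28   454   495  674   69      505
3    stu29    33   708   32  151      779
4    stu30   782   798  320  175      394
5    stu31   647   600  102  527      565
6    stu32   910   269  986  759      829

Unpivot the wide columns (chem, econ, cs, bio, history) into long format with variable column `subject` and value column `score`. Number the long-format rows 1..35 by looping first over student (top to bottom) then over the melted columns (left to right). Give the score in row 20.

779

35 rows total (7 × 5). Row 20: index ⌊(20-1)/5⌋ = 3 into student → stu29; (20-1) mod 5 = 4 into the melted columns → history.
So row 20 is (stu29, history, 779); score = 779.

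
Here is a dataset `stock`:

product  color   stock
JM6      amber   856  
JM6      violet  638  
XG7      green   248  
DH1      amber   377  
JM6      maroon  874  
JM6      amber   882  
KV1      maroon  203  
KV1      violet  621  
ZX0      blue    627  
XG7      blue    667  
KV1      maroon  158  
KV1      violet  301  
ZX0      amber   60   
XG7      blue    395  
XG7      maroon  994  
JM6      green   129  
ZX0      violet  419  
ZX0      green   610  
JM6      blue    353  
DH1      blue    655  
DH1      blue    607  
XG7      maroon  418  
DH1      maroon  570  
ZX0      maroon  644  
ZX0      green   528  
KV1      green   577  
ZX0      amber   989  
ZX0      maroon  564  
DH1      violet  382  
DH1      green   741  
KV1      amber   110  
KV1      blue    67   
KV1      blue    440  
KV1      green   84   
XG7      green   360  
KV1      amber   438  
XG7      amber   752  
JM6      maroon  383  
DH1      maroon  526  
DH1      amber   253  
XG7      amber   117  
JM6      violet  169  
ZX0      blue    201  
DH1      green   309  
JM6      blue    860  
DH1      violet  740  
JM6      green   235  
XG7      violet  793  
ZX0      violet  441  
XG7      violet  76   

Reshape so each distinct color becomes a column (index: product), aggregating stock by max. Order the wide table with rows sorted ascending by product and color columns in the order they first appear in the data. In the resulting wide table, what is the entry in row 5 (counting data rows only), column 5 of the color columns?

With rows sorted ascending by product, row 5 is product=ZX0. color columns in first-appearance order: amber, violet, green, maroon, blue; column 5 is blue.
Long rows with product=ZX0, color=blue: max(627, 201) = 627.

627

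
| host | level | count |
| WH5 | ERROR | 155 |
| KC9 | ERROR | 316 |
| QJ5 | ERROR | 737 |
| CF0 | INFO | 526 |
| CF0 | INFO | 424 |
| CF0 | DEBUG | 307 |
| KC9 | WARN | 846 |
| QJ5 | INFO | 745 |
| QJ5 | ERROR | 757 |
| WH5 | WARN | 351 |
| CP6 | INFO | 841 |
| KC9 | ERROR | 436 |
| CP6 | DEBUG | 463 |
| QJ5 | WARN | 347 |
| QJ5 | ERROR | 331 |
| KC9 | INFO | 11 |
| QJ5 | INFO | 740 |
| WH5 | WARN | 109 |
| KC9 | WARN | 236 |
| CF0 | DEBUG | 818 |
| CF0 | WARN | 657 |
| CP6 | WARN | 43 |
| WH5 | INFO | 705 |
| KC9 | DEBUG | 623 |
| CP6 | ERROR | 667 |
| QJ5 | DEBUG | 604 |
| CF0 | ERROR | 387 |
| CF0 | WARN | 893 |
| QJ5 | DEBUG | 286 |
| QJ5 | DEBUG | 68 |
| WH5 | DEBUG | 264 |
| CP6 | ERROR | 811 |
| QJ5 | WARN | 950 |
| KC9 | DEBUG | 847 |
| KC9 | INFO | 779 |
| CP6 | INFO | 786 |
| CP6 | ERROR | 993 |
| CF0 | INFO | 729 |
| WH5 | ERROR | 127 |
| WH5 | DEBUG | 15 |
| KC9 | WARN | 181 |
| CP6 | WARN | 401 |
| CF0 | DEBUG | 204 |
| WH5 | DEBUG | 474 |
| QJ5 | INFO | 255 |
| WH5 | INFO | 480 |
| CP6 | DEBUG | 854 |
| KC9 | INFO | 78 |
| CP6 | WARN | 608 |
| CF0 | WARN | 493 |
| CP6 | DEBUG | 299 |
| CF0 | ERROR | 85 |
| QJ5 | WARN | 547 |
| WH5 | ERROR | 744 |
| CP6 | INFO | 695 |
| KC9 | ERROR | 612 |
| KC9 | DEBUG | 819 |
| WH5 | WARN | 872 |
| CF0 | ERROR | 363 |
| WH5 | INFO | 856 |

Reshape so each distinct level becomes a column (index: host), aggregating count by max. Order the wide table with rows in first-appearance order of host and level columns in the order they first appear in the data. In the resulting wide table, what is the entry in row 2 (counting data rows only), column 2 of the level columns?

779

With rows in first-appearance order of host, row 2 is host=KC9. level columns in first-appearance order: ERROR, INFO, DEBUG, WARN; column 2 is INFO.
Long rows with host=KC9, level=INFO: max(11, 779, 78) = 779.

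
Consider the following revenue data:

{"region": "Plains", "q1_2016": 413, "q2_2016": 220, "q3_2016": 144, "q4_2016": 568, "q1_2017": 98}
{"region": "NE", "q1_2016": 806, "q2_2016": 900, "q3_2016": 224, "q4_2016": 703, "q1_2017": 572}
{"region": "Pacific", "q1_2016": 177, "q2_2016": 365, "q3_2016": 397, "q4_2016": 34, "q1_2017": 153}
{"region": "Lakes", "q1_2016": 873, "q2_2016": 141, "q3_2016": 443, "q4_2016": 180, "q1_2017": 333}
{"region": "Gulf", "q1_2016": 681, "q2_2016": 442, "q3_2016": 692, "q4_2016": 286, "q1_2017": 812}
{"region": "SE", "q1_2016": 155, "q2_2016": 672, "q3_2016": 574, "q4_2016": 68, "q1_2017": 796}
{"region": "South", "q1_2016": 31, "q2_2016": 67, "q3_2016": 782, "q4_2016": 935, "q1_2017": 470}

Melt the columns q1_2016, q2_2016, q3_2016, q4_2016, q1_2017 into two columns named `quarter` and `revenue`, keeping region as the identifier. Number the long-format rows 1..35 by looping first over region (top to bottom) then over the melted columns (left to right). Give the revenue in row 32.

67

35 rows total (7 × 5). Row 32: index ⌊(32-1)/5⌋ = 6 into region → South; (32-1) mod 5 = 1 into the melted columns → q2_2016.
So row 32 is (South, q2_2016, 67); revenue = 67.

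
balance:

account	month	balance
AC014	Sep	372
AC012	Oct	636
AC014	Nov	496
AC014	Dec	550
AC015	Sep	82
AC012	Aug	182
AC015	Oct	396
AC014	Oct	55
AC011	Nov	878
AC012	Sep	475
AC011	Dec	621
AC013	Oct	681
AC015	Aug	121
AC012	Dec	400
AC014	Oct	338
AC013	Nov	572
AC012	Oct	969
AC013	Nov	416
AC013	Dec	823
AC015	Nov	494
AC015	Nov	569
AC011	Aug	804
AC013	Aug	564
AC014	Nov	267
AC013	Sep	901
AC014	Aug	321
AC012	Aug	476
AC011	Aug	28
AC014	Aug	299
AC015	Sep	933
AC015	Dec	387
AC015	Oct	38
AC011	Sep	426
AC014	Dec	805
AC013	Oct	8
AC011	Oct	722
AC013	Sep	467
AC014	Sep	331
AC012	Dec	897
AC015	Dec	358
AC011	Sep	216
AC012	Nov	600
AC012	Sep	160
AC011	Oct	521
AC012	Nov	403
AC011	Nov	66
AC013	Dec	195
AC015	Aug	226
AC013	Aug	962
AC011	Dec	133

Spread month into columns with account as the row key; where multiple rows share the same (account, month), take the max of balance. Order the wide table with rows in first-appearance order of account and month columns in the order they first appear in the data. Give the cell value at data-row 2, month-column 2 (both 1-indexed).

With rows in first-appearance order of account, row 2 is account=AC012. month columns in first-appearance order: Sep, Oct, Nov, Dec, Aug; column 2 is Oct.
Long rows with account=AC012, month=Oct: max(636, 969) = 969.

969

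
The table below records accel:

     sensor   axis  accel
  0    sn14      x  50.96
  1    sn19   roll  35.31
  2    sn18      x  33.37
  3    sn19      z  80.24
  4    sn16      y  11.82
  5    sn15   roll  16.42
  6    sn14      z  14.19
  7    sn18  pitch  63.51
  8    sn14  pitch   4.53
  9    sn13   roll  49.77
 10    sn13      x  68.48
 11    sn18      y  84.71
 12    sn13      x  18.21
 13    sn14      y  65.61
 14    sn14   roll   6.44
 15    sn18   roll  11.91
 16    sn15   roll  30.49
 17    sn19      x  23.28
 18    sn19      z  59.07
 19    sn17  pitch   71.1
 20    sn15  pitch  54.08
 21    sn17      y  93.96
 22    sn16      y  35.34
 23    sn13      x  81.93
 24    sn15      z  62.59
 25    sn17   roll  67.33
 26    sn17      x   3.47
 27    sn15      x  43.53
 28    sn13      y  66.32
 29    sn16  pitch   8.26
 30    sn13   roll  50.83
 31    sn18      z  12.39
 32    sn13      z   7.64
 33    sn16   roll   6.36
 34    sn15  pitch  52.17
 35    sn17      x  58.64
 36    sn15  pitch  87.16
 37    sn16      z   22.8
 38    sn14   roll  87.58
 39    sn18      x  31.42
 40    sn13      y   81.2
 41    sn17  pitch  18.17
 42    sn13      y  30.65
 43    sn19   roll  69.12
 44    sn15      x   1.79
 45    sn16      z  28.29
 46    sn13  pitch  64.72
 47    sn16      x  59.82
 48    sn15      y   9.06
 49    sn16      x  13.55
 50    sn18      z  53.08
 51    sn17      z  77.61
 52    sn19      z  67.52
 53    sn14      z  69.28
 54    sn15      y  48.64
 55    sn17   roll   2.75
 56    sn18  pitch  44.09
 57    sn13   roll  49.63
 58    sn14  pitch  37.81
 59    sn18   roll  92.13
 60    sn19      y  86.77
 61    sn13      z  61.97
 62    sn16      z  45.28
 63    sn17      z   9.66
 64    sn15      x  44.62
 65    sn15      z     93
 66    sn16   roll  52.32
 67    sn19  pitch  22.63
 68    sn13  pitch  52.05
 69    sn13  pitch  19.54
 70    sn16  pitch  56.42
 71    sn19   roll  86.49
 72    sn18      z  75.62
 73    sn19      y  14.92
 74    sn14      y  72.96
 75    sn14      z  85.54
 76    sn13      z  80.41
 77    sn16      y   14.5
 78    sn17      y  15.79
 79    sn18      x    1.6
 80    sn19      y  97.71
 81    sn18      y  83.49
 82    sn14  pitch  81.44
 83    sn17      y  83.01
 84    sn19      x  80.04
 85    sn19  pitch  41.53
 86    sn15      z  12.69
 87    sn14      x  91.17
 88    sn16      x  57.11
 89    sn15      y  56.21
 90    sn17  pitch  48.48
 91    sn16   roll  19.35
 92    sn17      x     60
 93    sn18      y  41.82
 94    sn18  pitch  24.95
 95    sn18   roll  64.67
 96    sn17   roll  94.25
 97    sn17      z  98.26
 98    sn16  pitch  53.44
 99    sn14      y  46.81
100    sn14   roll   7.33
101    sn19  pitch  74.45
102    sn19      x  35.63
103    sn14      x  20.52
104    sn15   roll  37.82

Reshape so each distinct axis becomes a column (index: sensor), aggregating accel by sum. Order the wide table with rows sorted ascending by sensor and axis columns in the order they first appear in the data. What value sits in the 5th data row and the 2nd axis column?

With rows sorted ascending by sensor, row 5 is sensor=sn17. axis columns in first-appearance order: x, roll, z, y, pitch; column 2 is roll.
Long rows with sensor=sn17, axis=roll: 67.33 + 2.75 + 94.25 = 164.33.

164.33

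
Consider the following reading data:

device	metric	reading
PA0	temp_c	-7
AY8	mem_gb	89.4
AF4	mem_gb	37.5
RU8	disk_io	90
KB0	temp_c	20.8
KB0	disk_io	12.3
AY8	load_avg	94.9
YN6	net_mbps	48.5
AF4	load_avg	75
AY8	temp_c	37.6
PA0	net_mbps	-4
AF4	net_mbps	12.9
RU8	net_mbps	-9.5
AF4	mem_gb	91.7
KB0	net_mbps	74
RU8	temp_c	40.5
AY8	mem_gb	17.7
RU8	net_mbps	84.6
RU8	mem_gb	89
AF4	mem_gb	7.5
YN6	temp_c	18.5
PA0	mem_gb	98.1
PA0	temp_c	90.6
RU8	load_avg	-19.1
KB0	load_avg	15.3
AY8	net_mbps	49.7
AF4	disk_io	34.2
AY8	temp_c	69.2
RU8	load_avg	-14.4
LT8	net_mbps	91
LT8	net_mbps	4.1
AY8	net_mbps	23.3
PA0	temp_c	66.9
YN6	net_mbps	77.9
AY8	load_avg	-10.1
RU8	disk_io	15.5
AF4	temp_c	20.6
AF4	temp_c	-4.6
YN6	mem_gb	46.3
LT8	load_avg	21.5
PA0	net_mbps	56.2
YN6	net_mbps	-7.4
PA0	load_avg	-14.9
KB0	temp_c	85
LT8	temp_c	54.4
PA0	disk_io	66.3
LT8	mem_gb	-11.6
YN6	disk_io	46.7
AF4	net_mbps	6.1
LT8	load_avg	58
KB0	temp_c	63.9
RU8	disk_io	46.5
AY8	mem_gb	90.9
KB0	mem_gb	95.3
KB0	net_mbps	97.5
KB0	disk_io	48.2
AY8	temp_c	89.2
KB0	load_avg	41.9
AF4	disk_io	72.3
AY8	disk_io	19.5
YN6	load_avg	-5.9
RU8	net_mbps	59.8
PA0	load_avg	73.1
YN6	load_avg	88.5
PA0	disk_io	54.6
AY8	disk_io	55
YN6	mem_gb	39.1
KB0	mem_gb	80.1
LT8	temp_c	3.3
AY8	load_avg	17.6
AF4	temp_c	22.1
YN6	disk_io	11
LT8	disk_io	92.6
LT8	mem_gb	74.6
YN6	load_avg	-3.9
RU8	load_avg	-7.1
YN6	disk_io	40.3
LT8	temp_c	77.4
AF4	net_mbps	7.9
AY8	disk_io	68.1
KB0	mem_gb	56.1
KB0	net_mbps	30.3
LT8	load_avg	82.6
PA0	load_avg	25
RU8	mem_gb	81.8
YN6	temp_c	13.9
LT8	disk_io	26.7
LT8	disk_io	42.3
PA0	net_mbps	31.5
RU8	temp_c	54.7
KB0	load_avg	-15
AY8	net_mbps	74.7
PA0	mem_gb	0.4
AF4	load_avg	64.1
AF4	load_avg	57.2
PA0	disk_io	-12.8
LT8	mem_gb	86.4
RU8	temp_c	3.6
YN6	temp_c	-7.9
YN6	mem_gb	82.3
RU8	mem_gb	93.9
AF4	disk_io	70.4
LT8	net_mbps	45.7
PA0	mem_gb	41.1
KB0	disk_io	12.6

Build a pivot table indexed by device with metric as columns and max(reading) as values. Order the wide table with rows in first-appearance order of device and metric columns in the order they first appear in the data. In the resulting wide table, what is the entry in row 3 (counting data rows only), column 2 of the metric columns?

91.7

With rows in first-appearance order of device, row 3 is device=AF4. metric columns in first-appearance order: temp_c, mem_gb, disk_io, load_avg, net_mbps; column 2 is mem_gb.
Long rows with device=AF4, metric=mem_gb: max(37.5, 91.7, 7.5) = 91.7.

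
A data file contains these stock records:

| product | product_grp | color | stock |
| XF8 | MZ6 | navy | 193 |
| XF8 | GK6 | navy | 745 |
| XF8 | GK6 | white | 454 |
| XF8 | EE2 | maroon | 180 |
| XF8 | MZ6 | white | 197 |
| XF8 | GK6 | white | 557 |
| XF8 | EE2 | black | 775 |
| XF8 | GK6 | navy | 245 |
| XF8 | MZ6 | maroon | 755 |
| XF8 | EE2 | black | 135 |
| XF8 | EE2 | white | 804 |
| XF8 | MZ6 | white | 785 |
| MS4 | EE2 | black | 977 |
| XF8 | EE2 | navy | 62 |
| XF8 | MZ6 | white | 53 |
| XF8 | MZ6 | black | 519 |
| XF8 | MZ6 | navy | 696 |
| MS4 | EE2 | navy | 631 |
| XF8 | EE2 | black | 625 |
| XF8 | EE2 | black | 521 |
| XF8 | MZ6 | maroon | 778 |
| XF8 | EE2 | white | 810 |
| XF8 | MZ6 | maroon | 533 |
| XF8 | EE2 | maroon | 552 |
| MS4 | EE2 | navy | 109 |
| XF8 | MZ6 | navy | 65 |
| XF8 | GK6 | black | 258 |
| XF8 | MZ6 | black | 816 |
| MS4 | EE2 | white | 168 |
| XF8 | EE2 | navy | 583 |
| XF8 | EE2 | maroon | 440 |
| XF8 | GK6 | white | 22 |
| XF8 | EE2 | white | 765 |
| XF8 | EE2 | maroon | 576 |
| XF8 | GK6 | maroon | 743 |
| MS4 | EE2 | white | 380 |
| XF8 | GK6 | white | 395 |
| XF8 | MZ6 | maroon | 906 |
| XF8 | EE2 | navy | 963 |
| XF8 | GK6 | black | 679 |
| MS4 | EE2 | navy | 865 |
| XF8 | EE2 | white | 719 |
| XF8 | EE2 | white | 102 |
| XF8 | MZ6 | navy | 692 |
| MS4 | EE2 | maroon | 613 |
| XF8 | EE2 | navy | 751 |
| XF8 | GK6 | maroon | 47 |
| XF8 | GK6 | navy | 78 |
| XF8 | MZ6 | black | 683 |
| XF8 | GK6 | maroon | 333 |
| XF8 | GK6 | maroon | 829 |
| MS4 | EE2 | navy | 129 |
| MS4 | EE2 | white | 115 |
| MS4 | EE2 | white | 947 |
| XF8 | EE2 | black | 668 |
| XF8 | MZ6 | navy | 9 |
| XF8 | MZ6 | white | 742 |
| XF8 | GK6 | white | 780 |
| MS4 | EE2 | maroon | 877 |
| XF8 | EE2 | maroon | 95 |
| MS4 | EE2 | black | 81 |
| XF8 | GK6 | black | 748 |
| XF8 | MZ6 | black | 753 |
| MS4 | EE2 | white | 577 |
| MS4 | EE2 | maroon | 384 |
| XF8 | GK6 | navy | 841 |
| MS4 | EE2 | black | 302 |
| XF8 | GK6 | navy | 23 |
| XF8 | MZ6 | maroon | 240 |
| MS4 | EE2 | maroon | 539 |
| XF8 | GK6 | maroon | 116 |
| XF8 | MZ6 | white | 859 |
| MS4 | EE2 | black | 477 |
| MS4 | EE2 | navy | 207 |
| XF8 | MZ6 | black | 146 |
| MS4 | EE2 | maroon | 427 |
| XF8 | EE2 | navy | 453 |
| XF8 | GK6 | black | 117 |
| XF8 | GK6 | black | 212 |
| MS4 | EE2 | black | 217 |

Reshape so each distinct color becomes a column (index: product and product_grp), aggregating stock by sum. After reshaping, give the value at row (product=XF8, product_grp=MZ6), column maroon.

Rows with product=XF8, product_grp=MZ6 and color=maroon: stock values are 755, 778, 533, 906, 240.
755 + 778 + 533 + 906 + 240 = 3212.

3212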